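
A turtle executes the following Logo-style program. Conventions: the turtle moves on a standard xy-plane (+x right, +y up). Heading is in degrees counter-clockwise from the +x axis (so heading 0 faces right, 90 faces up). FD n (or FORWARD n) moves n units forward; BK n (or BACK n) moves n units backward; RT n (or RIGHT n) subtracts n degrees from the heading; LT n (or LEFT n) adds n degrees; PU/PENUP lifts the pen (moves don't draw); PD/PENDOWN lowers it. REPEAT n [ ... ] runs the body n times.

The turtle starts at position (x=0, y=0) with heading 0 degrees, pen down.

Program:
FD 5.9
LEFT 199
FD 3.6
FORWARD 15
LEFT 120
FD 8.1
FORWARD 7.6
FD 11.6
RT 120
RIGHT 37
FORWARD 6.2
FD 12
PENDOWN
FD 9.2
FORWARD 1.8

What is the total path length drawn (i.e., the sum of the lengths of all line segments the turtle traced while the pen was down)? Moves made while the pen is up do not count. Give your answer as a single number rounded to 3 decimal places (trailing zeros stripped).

Answer: 81

Derivation:
Executing turtle program step by step:
Start: pos=(0,0), heading=0, pen down
FD 5.9: (0,0) -> (5.9,0) [heading=0, draw]
LT 199: heading 0 -> 199
FD 3.6: (5.9,0) -> (2.496,-1.172) [heading=199, draw]
FD 15: (2.496,-1.172) -> (-11.687,-6.056) [heading=199, draw]
LT 120: heading 199 -> 319
FD 8.1: (-11.687,-6.056) -> (-5.573,-11.37) [heading=319, draw]
FD 7.6: (-5.573,-11.37) -> (0.162,-16.356) [heading=319, draw]
FD 11.6: (0.162,-16.356) -> (8.917,-23.966) [heading=319, draw]
RT 120: heading 319 -> 199
RT 37: heading 199 -> 162
FD 6.2: (8.917,-23.966) -> (3.02,-22.05) [heading=162, draw]
FD 12: (3.02,-22.05) -> (-8.392,-18.342) [heading=162, draw]
PD: pen down
FD 9.2: (-8.392,-18.342) -> (-17.142,-15.499) [heading=162, draw]
FD 1.8: (-17.142,-15.499) -> (-18.854,-14.943) [heading=162, draw]
Final: pos=(-18.854,-14.943), heading=162, 10 segment(s) drawn

Segment lengths:
  seg 1: (0,0) -> (5.9,0), length = 5.9
  seg 2: (5.9,0) -> (2.496,-1.172), length = 3.6
  seg 3: (2.496,-1.172) -> (-11.687,-6.056), length = 15
  seg 4: (-11.687,-6.056) -> (-5.573,-11.37), length = 8.1
  seg 5: (-5.573,-11.37) -> (0.162,-16.356), length = 7.6
  seg 6: (0.162,-16.356) -> (8.917,-23.966), length = 11.6
  seg 7: (8.917,-23.966) -> (3.02,-22.05), length = 6.2
  seg 8: (3.02,-22.05) -> (-8.392,-18.342), length = 12
  seg 9: (-8.392,-18.342) -> (-17.142,-15.499), length = 9.2
  seg 10: (-17.142,-15.499) -> (-18.854,-14.943), length = 1.8
Total = 81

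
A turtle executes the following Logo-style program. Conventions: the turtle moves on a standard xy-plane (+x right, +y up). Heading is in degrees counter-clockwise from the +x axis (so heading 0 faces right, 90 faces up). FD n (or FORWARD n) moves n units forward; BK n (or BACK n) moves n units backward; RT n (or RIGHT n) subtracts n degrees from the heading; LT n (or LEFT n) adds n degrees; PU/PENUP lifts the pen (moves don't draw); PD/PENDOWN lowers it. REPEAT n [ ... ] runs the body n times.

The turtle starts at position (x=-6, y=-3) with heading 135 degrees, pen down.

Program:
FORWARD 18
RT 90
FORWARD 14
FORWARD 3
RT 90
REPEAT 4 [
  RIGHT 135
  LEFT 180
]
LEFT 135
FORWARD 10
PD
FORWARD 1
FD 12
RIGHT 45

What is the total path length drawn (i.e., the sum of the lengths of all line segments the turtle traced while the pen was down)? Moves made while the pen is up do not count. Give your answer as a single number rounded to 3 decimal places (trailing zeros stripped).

Answer: 58

Derivation:
Executing turtle program step by step:
Start: pos=(-6,-3), heading=135, pen down
FD 18: (-6,-3) -> (-18.728,9.728) [heading=135, draw]
RT 90: heading 135 -> 45
FD 14: (-18.728,9.728) -> (-8.828,19.627) [heading=45, draw]
FD 3: (-8.828,19.627) -> (-6.707,21.749) [heading=45, draw]
RT 90: heading 45 -> 315
REPEAT 4 [
  -- iteration 1/4 --
  RT 135: heading 315 -> 180
  LT 180: heading 180 -> 0
  -- iteration 2/4 --
  RT 135: heading 0 -> 225
  LT 180: heading 225 -> 45
  -- iteration 3/4 --
  RT 135: heading 45 -> 270
  LT 180: heading 270 -> 90
  -- iteration 4/4 --
  RT 135: heading 90 -> 315
  LT 180: heading 315 -> 135
]
LT 135: heading 135 -> 270
FD 10: (-6.707,21.749) -> (-6.707,11.749) [heading=270, draw]
PD: pen down
FD 1: (-6.707,11.749) -> (-6.707,10.749) [heading=270, draw]
FD 12: (-6.707,10.749) -> (-6.707,-1.251) [heading=270, draw]
RT 45: heading 270 -> 225
Final: pos=(-6.707,-1.251), heading=225, 6 segment(s) drawn

Segment lengths:
  seg 1: (-6,-3) -> (-18.728,9.728), length = 18
  seg 2: (-18.728,9.728) -> (-8.828,19.627), length = 14
  seg 3: (-8.828,19.627) -> (-6.707,21.749), length = 3
  seg 4: (-6.707,21.749) -> (-6.707,11.749), length = 10
  seg 5: (-6.707,11.749) -> (-6.707,10.749), length = 1
  seg 6: (-6.707,10.749) -> (-6.707,-1.251), length = 12
Total = 58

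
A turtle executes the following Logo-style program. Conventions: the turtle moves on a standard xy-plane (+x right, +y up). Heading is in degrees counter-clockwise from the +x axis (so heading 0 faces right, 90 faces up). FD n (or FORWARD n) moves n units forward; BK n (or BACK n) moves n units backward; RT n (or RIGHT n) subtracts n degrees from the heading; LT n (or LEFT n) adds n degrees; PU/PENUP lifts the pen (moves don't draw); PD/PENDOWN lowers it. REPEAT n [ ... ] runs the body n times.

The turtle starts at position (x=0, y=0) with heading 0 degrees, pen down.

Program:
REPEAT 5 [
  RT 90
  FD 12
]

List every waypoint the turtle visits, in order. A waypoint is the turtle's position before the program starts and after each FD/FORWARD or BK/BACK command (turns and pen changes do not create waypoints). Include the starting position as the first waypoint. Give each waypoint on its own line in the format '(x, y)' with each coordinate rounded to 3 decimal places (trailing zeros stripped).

Answer: (0, 0)
(0, -12)
(-12, -12)
(-12, 0)
(0, 0)
(0, -12)

Derivation:
Executing turtle program step by step:
Start: pos=(0,0), heading=0, pen down
REPEAT 5 [
  -- iteration 1/5 --
  RT 90: heading 0 -> 270
  FD 12: (0,0) -> (0,-12) [heading=270, draw]
  -- iteration 2/5 --
  RT 90: heading 270 -> 180
  FD 12: (0,-12) -> (-12,-12) [heading=180, draw]
  -- iteration 3/5 --
  RT 90: heading 180 -> 90
  FD 12: (-12,-12) -> (-12,0) [heading=90, draw]
  -- iteration 4/5 --
  RT 90: heading 90 -> 0
  FD 12: (-12,0) -> (0,0) [heading=0, draw]
  -- iteration 5/5 --
  RT 90: heading 0 -> 270
  FD 12: (0,0) -> (0,-12) [heading=270, draw]
]
Final: pos=(0,-12), heading=270, 5 segment(s) drawn
Waypoints (6 total):
(0, 0)
(0, -12)
(-12, -12)
(-12, 0)
(0, 0)
(0, -12)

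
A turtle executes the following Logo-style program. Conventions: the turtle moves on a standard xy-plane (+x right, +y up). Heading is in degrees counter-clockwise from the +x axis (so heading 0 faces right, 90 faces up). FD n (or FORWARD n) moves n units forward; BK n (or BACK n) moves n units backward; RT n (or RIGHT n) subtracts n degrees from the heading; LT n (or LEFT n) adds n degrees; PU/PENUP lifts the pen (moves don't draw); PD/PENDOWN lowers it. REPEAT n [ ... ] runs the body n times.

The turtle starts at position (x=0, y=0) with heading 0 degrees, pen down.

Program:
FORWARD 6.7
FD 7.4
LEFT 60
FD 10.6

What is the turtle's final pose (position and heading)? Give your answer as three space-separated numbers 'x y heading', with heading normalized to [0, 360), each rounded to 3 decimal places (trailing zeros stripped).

Answer: 19.4 9.18 60

Derivation:
Executing turtle program step by step:
Start: pos=(0,0), heading=0, pen down
FD 6.7: (0,0) -> (6.7,0) [heading=0, draw]
FD 7.4: (6.7,0) -> (14.1,0) [heading=0, draw]
LT 60: heading 0 -> 60
FD 10.6: (14.1,0) -> (19.4,9.18) [heading=60, draw]
Final: pos=(19.4,9.18), heading=60, 3 segment(s) drawn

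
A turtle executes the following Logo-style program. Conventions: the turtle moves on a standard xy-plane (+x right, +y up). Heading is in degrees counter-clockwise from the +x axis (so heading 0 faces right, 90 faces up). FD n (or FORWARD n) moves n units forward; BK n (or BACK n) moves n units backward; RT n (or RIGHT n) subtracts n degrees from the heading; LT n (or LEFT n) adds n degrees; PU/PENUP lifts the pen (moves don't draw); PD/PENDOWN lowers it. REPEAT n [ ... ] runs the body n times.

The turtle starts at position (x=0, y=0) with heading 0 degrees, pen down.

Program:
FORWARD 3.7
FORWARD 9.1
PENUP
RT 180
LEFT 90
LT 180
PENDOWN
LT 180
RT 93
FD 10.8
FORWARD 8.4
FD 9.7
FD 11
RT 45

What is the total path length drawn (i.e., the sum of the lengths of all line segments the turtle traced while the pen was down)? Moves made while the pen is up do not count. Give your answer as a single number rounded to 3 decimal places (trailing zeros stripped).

Answer: 52.7

Derivation:
Executing turtle program step by step:
Start: pos=(0,0), heading=0, pen down
FD 3.7: (0,0) -> (3.7,0) [heading=0, draw]
FD 9.1: (3.7,0) -> (12.8,0) [heading=0, draw]
PU: pen up
RT 180: heading 0 -> 180
LT 90: heading 180 -> 270
LT 180: heading 270 -> 90
PD: pen down
LT 180: heading 90 -> 270
RT 93: heading 270 -> 177
FD 10.8: (12.8,0) -> (2.015,0.565) [heading=177, draw]
FD 8.4: (2.015,0.565) -> (-6.374,1.005) [heading=177, draw]
FD 9.7: (-6.374,1.005) -> (-16.06,1.513) [heading=177, draw]
FD 11: (-16.06,1.513) -> (-27.045,2.088) [heading=177, draw]
RT 45: heading 177 -> 132
Final: pos=(-27.045,2.088), heading=132, 6 segment(s) drawn

Segment lengths:
  seg 1: (0,0) -> (3.7,0), length = 3.7
  seg 2: (3.7,0) -> (12.8,0), length = 9.1
  seg 3: (12.8,0) -> (2.015,0.565), length = 10.8
  seg 4: (2.015,0.565) -> (-6.374,1.005), length = 8.4
  seg 5: (-6.374,1.005) -> (-16.06,1.513), length = 9.7
  seg 6: (-16.06,1.513) -> (-27.045,2.088), length = 11
Total = 52.7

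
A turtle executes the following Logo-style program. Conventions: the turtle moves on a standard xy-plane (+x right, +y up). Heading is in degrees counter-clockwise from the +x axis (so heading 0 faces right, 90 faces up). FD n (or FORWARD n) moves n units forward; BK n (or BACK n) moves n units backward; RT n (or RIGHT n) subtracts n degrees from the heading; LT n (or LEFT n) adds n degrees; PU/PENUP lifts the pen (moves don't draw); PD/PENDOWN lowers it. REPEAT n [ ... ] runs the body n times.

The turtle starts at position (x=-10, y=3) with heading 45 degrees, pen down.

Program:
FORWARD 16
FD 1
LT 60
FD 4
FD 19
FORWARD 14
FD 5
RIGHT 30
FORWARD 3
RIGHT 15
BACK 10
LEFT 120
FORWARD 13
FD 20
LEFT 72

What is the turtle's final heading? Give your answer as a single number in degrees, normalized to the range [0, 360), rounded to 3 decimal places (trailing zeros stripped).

Answer: 252

Derivation:
Executing turtle program step by step:
Start: pos=(-10,3), heading=45, pen down
FD 16: (-10,3) -> (1.314,14.314) [heading=45, draw]
FD 1: (1.314,14.314) -> (2.021,15.021) [heading=45, draw]
LT 60: heading 45 -> 105
FD 4: (2.021,15.021) -> (0.986,18.885) [heading=105, draw]
FD 19: (0.986,18.885) -> (-3.932,37.237) [heading=105, draw]
FD 14: (-3.932,37.237) -> (-7.555,50.76) [heading=105, draw]
FD 5: (-7.555,50.76) -> (-8.85,55.59) [heading=105, draw]
RT 30: heading 105 -> 75
FD 3: (-8.85,55.59) -> (-8.073,58.487) [heading=75, draw]
RT 15: heading 75 -> 60
BK 10: (-8.073,58.487) -> (-13.073,49.827) [heading=60, draw]
LT 120: heading 60 -> 180
FD 13: (-13.073,49.827) -> (-26.073,49.827) [heading=180, draw]
FD 20: (-26.073,49.827) -> (-46.073,49.827) [heading=180, draw]
LT 72: heading 180 -> 252
Final: pos=(-46.073,49.827), heading=252, 10 segment(s) drawn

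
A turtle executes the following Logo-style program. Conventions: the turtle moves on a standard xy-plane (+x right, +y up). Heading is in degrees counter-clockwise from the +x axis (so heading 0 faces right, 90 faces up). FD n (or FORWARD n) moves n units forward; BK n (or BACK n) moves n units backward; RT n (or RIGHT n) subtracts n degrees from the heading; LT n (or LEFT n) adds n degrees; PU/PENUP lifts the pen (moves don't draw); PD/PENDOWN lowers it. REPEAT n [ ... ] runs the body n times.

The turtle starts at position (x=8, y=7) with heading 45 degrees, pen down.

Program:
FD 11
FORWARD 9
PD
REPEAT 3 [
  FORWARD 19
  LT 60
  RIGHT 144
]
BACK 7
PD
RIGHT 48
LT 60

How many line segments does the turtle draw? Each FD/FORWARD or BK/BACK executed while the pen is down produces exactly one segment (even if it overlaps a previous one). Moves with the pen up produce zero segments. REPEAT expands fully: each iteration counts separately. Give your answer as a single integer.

Answer: 6

Derivation:
Executing turtle program step by step:
Start: pos=(8,7), heading=45, pen down
FD 11: (8,7) -> (15.778,14.778) [heading=45, draw]
FD 9: (15.778,14.778) -> (22.142,21.142) [heading=45, draw]
PD: pen down
REPEAT 3 [
  -- iteration 1/3 --
  FD 19: (22.142,21.142) -> (35.577,34.577) [heading=45, draw]
  LT 60: heading 45 -> 105
  RT 144: heading 105 -> 321
  -- iteration 2/3 --
  FD 19: (35.577,34.577) -> (50.343,22.62) [heading=321, draw]
  LT 60: heading 321 -> 21
  RT 144: heading 21 -> 237
  -- iteration 3/3 --
  FD 19: (50.343,22.62) -> (39.995,6.685) [heading=237, draw]
  LT 60: heading 237 -> 297
  RT 144: heading 297 -> 153
]
BK 7: (39.995,6.685) -> (46.232,3.507) [heading=153, draw]
PD: pen down
RT 48: heading 153 -> 105
LT 60: heading 105 -> 165
Final: pos=(46.232,3.507), heading=165, 6 segment(s) drawn
Segments drawn: 6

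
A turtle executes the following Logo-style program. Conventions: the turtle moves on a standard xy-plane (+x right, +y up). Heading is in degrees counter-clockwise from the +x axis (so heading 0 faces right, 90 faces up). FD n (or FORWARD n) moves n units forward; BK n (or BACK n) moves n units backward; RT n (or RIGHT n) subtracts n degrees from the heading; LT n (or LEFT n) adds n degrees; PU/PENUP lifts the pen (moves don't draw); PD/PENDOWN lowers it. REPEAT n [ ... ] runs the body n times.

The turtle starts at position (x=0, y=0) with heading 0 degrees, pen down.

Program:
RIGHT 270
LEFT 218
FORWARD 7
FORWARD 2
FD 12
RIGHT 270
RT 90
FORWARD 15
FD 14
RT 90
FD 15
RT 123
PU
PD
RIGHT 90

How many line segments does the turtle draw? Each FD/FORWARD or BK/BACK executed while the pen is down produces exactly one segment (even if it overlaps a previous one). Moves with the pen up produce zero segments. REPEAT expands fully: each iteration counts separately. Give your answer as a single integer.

Executing turtle program step by step:
Start: pos=(0,0), heading=0, pen down
RT 270: heading 0 -> 90
LT 218: heading 90 -> 308
FD 7: (0,0) -> (4.31,-5.516) [heading=308, draw]
FD 2: (4.31,-5.516) -> (5.541,-7.092) [heading=308, draw]
FD 12: (5.541,-7.092) -> (12.929,-16.548) [heading=308, draw]
RT 270: heading 308 -> 38
RT 90: heading 38 -> 308
FD 15: (12.929,-16.548) -> (22.164,-28.368) [heading=308, draw]
FD 14: (22.164,-28.368) -> (30.783,-39.401) [heading=308, draw]
RT 90: heading 308 -> 218
FD 15: (30.783,-39.401) -> (18.963,-48.635) [heading=218, draw]
RT 123: heading 218 -> 95
PU: pen up
PD: pen down
RT 90: heading 95 -> 5
Final: pos=(18.963,-48.635), heading=5, 6 segment(s) drawn
Segments drawn: 6

Answer: 6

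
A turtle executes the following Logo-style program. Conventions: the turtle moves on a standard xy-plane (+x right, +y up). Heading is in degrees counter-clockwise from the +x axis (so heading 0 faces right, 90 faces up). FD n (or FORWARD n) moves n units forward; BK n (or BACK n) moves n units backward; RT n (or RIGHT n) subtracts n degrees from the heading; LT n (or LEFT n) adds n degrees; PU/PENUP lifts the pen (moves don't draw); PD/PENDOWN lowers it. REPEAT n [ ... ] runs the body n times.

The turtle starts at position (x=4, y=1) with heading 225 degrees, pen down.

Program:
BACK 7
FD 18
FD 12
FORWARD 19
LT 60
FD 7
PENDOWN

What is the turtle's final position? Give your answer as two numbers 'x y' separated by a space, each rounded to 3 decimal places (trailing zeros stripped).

Executing turtle program step by step:
Start: pos=(4,1), heading=225, pen down
BK 7: (4,1) -> (8.95,5.95) [heading=225, draw]
FD 18: (8.95,5.95) -> (-3.778,-6.778) [heading=225, draw]
FD 12: (-3.778,-6.778) -> (-12.263,-15.263) [heading=225, draw]
FD 19: (-12.263,-15.263) -> (-25.698,-28.698) [heading=225, draw]
LT 60: heading 225 -> 285
FD 7: (-25.698,-28.698) -> (-23.887,-35.46) [heading=285, draw]
PD: pen down
Final: pos=(-23.887,-35.46), heading=285, 5 segment(s) drawn

Answer: -23.887 -35.46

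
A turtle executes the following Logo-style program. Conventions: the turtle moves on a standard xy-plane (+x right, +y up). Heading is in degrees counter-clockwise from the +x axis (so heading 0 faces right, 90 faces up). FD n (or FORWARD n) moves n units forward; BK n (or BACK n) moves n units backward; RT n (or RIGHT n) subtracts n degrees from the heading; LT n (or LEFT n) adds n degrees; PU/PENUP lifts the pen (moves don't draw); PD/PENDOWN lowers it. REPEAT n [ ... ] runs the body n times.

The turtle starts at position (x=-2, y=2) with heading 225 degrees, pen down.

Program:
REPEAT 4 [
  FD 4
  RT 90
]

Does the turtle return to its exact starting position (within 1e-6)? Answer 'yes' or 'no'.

Answer: yes

Derivation:
Executing turtle program step by step:
Start: pos=(-2,2), heading=225, pen down
REPEAT 4 [
  -- iteration 1/4 --
  FD 4: (-2,2) -> (-4.828,-0.828) [heading=225, draw]
  RT 90: heading 225 -> 135
  -- iteration 2/4 --
  FD 4: (-4.828,-0.828) -> (-7.657,2) [heading=135, draw]
  RT 90: heading 135 -> 45
  -- iteration 3/4 --
  FD 4: (-7.657,2) -> (-4.828,4.828) [heading=45, draw]
  RT 90: heading 45 -> 315
  -- iteration 4/4 --
  FD 4: (-4.828,4.828) -> (-2,2) [heading=315, draw]
  RT 90: heading 315 -> 225
]
Final: pos=(-2,2), heading=225, 4 segment(s) drawn

Start position: (-2, 2)
Final position: (-2, 2)
Distance = 0; < 1e-6 -> CLOSED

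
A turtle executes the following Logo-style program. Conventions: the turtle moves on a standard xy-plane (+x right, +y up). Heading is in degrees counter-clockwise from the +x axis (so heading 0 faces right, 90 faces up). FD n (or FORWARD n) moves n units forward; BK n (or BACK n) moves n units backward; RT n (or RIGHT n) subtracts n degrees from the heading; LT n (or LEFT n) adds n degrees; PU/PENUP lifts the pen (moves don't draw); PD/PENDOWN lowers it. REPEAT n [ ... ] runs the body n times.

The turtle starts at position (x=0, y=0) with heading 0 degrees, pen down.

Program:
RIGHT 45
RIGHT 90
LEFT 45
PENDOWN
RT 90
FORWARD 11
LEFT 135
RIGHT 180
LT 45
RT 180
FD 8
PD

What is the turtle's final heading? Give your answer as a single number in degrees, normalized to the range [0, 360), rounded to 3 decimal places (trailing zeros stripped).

Executing turtle program step by step:
Start: pos=(0,0), heading=0, pen down
RT 45: heading 0 -> 315
RT 90: heading 315 -> 225
LT 45: heading 225 -> 270
PD: pen down
RT 90: heading 270 -> 180
FD 11: (0,0) -> (-11,0) [heading=180, draw]
LT 135: heading 180 -> 315
RT 180: heading 315 -> 135
LT 45: heading 135 -> 180
RT 180: heading 180 -> 0
FD 8: (-11,0) -> (-3,0) [heading=0, draw]
PD: pen down
Final: pos=(-3,0), heading=0, 2 segment(s) drawn

Answer: 0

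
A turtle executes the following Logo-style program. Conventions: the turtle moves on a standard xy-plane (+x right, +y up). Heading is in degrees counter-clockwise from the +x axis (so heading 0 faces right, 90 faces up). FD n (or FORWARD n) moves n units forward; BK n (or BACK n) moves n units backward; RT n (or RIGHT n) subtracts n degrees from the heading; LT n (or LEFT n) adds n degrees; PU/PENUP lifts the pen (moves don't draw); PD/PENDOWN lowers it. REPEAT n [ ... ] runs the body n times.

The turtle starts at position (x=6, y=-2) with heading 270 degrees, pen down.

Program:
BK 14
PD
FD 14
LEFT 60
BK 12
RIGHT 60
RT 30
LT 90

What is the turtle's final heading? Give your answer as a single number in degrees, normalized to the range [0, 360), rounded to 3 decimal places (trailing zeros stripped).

Executing turtle program step by step:
Start: pos=(6,-2), heading=270, pen down
BK 14: (6,-2) -> (6,12) [heading=270, draw]
PD: pen down
FD 14: (6,12) -> (6,-2) [heading=270, draw]
LT 60: heading 270 -> 330
BK 12: (6,-2) -> (-4.392,4) [heading=330, draw]
RT 60: heading 330 -> 270
RT 30: heading 270 -> 240
LT 90: heading 240 -> 330
Final: pos=(-4.392,4), heading=330, 3 segment(s) drawn

Answer: 330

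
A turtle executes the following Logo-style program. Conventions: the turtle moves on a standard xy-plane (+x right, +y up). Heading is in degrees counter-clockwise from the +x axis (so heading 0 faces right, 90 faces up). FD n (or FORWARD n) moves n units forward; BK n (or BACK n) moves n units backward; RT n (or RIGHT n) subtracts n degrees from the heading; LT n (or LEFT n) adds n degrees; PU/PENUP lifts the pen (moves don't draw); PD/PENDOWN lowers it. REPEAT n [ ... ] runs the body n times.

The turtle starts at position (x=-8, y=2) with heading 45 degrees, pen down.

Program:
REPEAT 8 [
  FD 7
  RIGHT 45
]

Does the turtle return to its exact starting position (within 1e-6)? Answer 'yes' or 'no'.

Executing turtle program step by step:
Start: pos=(-8,2), heading=45, pen down
REPEAT 8 [
  -- iteration 1/8 --
  FD 7: (-8,2) -> (-3.05,6.95) [heading=45, draw]
  RT 45: heading 45 -> 0
  -- iteration 2/8 --
  FD 7: (-3.05,6.95) -> (3.95,6.95) [heading=0, draw]
  RT 45: heading 0 -> 315
  -- iteration 3/8 --
  FD 7: (3.95,6.95) -> (8.899,2) [heading=315, draw]
  RT 45: heading 315 -> 270
  -- iteration 4/8 --
  FD 7: (8.899,2) -> (8.899,-5) [heading=270, draw]
  RT 45: heading 270 -> 225
  -- iteration 5/8 --
  FD 7: (8.899,-5) -> (3.95,-9.95) [heading=225, draw]
  RT 45: heading 225 -> 180
  -- iteration 6/8 --
  FD 7: (3.95,-9.95) -> (-3.05,-9.95) [heading=180, draw]
  RT 45: heading 180 -> 135
  -- iteration 7/8 --
  FD 7: (-3.05,-9.95) -> (-8,-5) [heading=135, draw]
  RT 45: heading 135 -> 90
  -- iteration 8/8 --
  FD 7: (-8,-5) -> (-8,2) [heading=90, draw]
  RT 45: heading 90 -> 45
]
Final: pos=(-8,2), heading=45, 8 segment(s) drawn

Start position: (-8, 2)
Final position: (-8, 2)
Distance = 0; < 1e-6 -> CLOSED

Answer: yes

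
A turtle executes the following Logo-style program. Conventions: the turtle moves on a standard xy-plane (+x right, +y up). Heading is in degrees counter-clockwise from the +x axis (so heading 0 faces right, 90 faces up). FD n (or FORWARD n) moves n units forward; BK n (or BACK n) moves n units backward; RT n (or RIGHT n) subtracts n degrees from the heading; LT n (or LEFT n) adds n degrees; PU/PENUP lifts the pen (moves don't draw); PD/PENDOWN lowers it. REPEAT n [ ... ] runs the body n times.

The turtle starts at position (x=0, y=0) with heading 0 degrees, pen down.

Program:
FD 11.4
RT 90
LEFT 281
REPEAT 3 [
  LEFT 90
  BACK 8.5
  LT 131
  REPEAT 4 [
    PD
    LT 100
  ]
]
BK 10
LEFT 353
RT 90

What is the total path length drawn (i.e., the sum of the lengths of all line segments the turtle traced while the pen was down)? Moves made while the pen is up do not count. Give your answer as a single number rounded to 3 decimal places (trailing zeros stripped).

Answer: 46.9

Derivation:
Executing turtle program step by step:
Start: pos=(0,0), heading=0, pen down
FD 11.4: (0,0) -> (11.4,0) [heading=0, draw]
RT 90: heading 0 -> 270
LT 281: heading 270 -> 191
REPEAT 3 [
  -- iteration 1/3 --
  LT 90: heading 191 -> 281
  BK 8.5: (11.4,0) -> (9.778,8.344) [heading=281, draw]
  LT 131: heading 281 -> 52
  REPEAT 4 [
    -- iteration 1/4 --
    PD: pen down
    LT 100: heading 52 -> 152
    -- iteration 2/4 --
    PD: pen down
    LT 100: heading 152 -> 252
    -- iteration 3/4 --
    PD: pen down
    LT 100: heading 252 -> 352
    -- iteration 4/4 --
    PD: pen down
    LT 100: heading 352 -> 92
  ]
  -- iteration 2/3 --
  LT 90: heading 92 -> 182
  BK 8.5: (9.778,8.344) -> (18.273,8.64) [heading=182, draw]
  LT 131: heading 182 -> 313
  REPEAT 4 [
    -- iteration 1/4 --
    PD: pen down
    LT 100: heading 313 -> 53
    -- iteration 2/4 --
    PD: pen down
    LT 100: heading 53 -> 153
    -- iteration 3/4 --
    PD: pen down
    LT 100: heading 153 -> 253
    -- iteration 4/4 --
    PD: pen down
    LT 100: heading 253 -> 353
  ]
  -- iteration 3/3 --
  LT 90: heading 353 -> 83
  BK 8.5: (18.273,8.64) -> (17.237,0.204) [heading=83, draw]
  LT 131: heading 83 -> 214
  REPEAT 4 [
    -- iteration 1/4 --
    PD: pen down
    LT 100: heading 214 -> 314
    -- iteration 2/4 --
    PD: pen down
    LT 100: heading 314 -> 54
    -- iteration 3/4 --
    PD: pen down
    LT 100: heading 54 -> 154
    -- iteration 4/4 --
    PD: pen down
    LT 100: heading 154 -> 254
  ]
]
BK 10: (17.237,0.204) -> (19.993,9.816) [heading=254, draw]
LT 353: heading 254 -> 247
RT 90: heading 247 -> 157
Final: pos=(19.993,9.816), heading=157, 5 segment(s) drawn

Segment lengths:
  seg 1: (0,0) -> (11.4,0), length = 11.4
  seg 2: (11.4,0) -> (9.778,8.344), length = 8.5
  seg 3: (9.778,8.344) -> (18.273,8.64), length = 8.5
  seg 4: (18.273,8.64) -> (17.237,0.204), length = 8.5
  seg 5: (17.237,0.204) -> (19.993,9.816), length = 10
Total = 46.9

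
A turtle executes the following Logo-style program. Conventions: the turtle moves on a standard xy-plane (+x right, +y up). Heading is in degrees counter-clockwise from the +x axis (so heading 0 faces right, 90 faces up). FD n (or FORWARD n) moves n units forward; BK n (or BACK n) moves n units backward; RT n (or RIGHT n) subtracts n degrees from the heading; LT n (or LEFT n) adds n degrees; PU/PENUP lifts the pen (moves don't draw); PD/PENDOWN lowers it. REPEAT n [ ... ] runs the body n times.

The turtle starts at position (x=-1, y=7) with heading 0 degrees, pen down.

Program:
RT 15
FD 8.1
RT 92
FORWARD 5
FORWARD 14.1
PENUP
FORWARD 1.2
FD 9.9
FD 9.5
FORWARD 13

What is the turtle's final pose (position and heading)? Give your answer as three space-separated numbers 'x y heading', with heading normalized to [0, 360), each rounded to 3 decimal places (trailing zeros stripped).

Answer: -8.584 -45.494 253

Derivation:
Executing turtle program step by step:
Start: pos=(-1,7), heading=0, pen down
RT 15: heading 0 -> 345
FD 8.1: (-1,7) -> (6.824,4.904) [heading=345, draw]
RT 92: heading 345 -> 253
FD 5: (6.824,4.904) -> (5.362,0.122) [heading=253, draw]
FD 14.1: (5.362,0.122) -> (1.24,-13.362) [heading=253, draw]
PU: pen up
FD 1.2: (1.24,-13.362) -> (0.889,-14.509) [heading=253, move]
FD 9.9: (0.889,-14.509) -> (-2.006,-23.977) [heading=253, move]
FD 9.5: (-2.006,-23.977) -> (-4.783,-33.062) [heading=253, move]
FD 13: (-4.783,-33.062) -> (-8.584,-45.494) [heading=253, move]
Final: pos=(-8.584,-45.494), heading=253, 3 segment(s) drawn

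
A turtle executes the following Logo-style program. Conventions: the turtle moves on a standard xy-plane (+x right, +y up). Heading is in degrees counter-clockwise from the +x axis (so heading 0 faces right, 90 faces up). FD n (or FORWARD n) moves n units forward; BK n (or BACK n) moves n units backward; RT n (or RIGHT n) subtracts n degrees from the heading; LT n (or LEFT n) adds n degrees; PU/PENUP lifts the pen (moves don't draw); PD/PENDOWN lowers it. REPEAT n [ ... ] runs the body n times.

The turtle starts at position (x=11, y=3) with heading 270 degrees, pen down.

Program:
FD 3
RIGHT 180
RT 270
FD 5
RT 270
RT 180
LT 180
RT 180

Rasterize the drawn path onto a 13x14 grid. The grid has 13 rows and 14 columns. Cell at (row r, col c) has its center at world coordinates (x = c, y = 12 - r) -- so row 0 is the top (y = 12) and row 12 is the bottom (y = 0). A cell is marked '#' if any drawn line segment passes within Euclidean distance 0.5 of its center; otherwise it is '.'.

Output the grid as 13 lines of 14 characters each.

Segment 0: (11,3) -> (11,0)
Segment 1: (11,0) -> (6,-0)

Answer: ..............
..............
..............
..............
..............
..............
..............
..............
..............
...........#..
...........#..
...........#..
......######..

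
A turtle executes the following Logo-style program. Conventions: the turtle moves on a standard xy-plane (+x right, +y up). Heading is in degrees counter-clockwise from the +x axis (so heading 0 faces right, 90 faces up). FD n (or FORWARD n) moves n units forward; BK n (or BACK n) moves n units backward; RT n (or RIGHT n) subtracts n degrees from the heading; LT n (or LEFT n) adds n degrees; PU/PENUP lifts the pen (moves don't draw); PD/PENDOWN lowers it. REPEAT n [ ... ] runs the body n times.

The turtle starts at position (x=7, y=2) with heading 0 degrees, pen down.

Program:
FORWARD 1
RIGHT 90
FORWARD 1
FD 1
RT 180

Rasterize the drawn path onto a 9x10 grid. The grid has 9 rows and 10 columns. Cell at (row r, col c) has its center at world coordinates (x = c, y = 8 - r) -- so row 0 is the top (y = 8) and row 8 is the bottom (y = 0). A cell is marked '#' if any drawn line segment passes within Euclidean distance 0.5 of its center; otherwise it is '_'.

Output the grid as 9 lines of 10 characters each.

Answer: __________
__________
__________
__________
__________
__________
_______##_
________#_
________#_

Derivation:
Segment 0: (7,2) -> (8,2)
Segment 1: (8,2) -> (8,1)
Segment 2: (8,1) -> (8,0)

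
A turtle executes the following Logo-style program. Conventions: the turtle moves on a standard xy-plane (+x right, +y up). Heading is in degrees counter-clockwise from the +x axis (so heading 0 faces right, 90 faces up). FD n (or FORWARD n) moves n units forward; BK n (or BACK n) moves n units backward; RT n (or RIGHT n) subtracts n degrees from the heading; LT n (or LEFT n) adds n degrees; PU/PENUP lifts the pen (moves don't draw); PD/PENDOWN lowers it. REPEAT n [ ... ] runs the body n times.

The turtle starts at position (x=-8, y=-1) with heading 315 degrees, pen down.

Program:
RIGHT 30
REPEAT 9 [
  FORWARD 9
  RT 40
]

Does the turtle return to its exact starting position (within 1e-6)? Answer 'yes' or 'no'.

Executing turtle program step by step:
Start: pos=(-8,-1), heading=315, pen down
RT 30: heading 315 -> 285
REPEAT 9 [
  -- iteration 1/9 --
  FD 9: (-8,-1) -> (-5.671,-9.693) [heading=285, draw]
  RT 40: heading 285 -> 245
  -- iteration 2/9 --
  FD 9: (-5.671,-9.693) -> (-9.474,-17.85) [heading=245, draw]
  RT 40: heading 245 -> 205
  -- iteration 3/9 --
  FD 9: (-9.474,-17.85) -> (-17.631,-21.654) [heading=205, draw]
  RT 40: heading 205 -> 165
  -- iteration 4/9 --
  FD 9: (-17.631,-21.654) -> (-26.324,-19.324) [heading=165, draw]
  RT 40: heading 165 -> 125
  -- iteration 5/9 --
  FD 9: (-26.324,-19.324) -> (-31.486,-11.952) [heading=125, draw]
  RT 40: heading 125 -> 85
  -- iteration 6/9 --
  FD 9: (-31.486,-11.952) -> (-30.702,-2.986) [heading=85, draw]
  RT 40: heading 85 -> 45
  -- iteration 7/9 --
  FD 9: (-30.702,-2.986) -> (-24.338,3.378) [heading=45, draw]
  RT 40: heading 45 -> 5
  -- iteration 8/9 --
  FD 9: (-24.338,3.378) -> (-15.372,4.162) [heading=5, draw]
  RT 40: heading 5 -> 325
  -- iteration 9/9 --
  FD 9: (-15.372,4.162) -> (-8,-1) [heading=325, draw]
  RT 40: heading 325 -> 285
]
Final: pos=(-8,-1), heading=285, 9 segment(s) drawn

Start position: (-8, -1)
Final position: (-8, -1)
Distance = 0; < 1e-6 -> CLOSED

Answer: yes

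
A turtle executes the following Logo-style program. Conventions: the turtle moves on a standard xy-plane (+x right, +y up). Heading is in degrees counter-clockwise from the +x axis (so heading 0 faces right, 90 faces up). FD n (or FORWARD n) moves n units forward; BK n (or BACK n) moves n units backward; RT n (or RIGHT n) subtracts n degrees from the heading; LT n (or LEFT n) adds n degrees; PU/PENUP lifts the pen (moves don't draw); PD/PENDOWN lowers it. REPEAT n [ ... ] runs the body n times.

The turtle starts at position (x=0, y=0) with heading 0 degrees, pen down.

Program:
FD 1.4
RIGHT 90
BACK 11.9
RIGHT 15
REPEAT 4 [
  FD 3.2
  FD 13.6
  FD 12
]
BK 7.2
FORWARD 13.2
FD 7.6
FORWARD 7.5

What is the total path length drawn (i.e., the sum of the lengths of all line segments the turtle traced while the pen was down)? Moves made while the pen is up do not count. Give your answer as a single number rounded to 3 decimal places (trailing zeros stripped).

Executing turtle program step by step:
Start: pos=(0,0), heading=0, pen down
FD 1.4: (0,0) -> (1.4,0) [heading=0, draw]
RT 90: heading 0 -> 270
BK 11.9: (1.4,0) -> (1.4,11.9) [heading=270, draw]
RT 15: heading 270 -> 255
REPEAT 4 [
  -- iteration 1/4 --
  FD 3.2: (1.4,11.9) -> (0.572,8.809) [heading=255, draw]
  FD 13.6: (0.572,8.809) -> (-2.948,-4.328) [heading=255, draw]
  FD 12: (-2.948,-4.328) -> (-6.054,-15.919) [heading=255, draw]
  -- iteration 2/4 --
  FD 3.2: (-6.054,-15.919) -> (-6.882,-19.01) [heading=255, draw]
  FD 13.6: (-6.882,-19.01) -> (-10.402,-32.146) [heading=255, draw]
  FD 12: (-10.402,-32.146) -> (-13.508,-43.737) [heading=255, draw]
  -- iteration 3/4 --
  FD 3.2: (-13.508,-43.737) -> (-14.336,-46.828) [heading=255, draw]
  FD 13.6: (-14.336,-46.828) -> (-17.856,-59.965) [heading=255, draw]
  FD 12: (-17.856,-59.965) -> (-20.962,-71.556) [heading=255, draw]
  -- iteration 4/4 --
  FD 3.2: (-20.962,-71.556) -> (-21.79,-74.647) [heading=255, draw]
  FD 13.6: (-21.79,-74.647) -> (-25.31,-87.784) [heading=255, draw]
  FD 12: (-25.31,-87.784) -> (-28.416,-99.375) [heading=255, draw]
]
BK 7.2: (-28.416,-99.375) -> (-26.552,-92.42) [heading=255, draw]
FD 13.2: (-26.552,-92.42) -> (-29.969,-105.17) [heading=255, draw]
FD 7.6: (-29.969,-105.17) -> (-31.936,-112.511) [heading=255, draw]
FD 7.5: (-31.936,-112.511) -> (-33.877,-119.756) [heading=255, draw]
Final: pos=(-33.877,-119.756), heading=255, 18 segment(s) drawn

Segment lengths:
  seg 1: (0,0) -> (1.4,0), length = 1.4
  seg 2: (1.4,0) -> (1.4,11.9), length = 11.9
  seg 3: (1.4,11.9) -> (0.572,8.809), length = 3.2
  seg 4: (0.572,8.809) -> (-2.948,-4.328), length = 13.6
  seg 5: (-2.948,-4.328) -> (-6.054,-15.919), length = 12
  seg 6: (-6.054,-15.919) -> (-6.882,-19.01), length = 3.2
  seg 7: (-6.882,-19.01) -> (-10.402,-32.146), length = 13.6
  seg 8: (-10.402,-32.146) -> (-13.508,-43.737), length = 12
  seg 9: (-13.508,-43.737) -> (-14.336,-46.828), length = 3.2
  seg 10: (-14.336,-46.828) -> (-17.856,-59.965), length = 13.6
  seg 11: (-17.856,-59.965) -> (-20.962,-71.556), length = 12
  seg 12: (-20.962,-71.556) -> (-21.79,-74.647), length = 3.2
  seg 13: (-21.79,-74.647) -> (-25.31,-87.784), length = 13.6
  seg 14: (-25.31,-87.784) -> (-28.416,-99.375), length = 12
  seg 15: (-28.416,-99.375) -> (-26.552,-92.42), length = 7.2
  seg 16: (-26.552,-92.42) -> (-29.969,-105.17), length = 13.2
  seg 17: (-29.969,-105.17) -> (-31.936,-112.511), length = 7.6
  seg 18: (-31.936,-112.511) -> (-33.877,-119.756), length = 7.5
Total = 164

Answer: 164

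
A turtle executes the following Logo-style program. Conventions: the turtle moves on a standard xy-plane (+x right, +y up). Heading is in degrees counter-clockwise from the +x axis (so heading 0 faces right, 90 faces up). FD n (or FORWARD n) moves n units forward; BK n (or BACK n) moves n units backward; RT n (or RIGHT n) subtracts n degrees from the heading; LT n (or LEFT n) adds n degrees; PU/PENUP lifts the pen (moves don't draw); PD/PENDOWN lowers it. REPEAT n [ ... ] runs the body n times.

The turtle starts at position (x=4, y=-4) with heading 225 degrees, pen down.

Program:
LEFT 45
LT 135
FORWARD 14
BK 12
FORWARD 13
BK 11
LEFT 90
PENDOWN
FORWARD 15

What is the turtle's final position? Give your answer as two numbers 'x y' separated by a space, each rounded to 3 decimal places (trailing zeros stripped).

Answer: -3.778 9.435

Derivation:
Executing turtle program step by step:
Start: pos=(4,-4), heading=225, pen down
LT 45: heading 225 -> 270
LT 135: heading 270 -> 45
FD 14: (4,-4) -> (13.899,5.899) [heading=45, draw]
BK 12: (13.899,5.899) -> (5.414,-2.586) [heading=45, draw]
FD 13: (5.414,-2.586) -> (14.607,6.607) [heading=45, draw]
BK 11: (14.607,6.607) -> (6.828,-1.172) [heading=45, draw]
LT 90: heading 45 -> 135
PD: pen down
FD 15: (6.828,-1.172) -> (-3.778,9.435) [heading=135, draw]
Final: pos=(-3.778,9.435), heading=135, 5 segment(s) drawn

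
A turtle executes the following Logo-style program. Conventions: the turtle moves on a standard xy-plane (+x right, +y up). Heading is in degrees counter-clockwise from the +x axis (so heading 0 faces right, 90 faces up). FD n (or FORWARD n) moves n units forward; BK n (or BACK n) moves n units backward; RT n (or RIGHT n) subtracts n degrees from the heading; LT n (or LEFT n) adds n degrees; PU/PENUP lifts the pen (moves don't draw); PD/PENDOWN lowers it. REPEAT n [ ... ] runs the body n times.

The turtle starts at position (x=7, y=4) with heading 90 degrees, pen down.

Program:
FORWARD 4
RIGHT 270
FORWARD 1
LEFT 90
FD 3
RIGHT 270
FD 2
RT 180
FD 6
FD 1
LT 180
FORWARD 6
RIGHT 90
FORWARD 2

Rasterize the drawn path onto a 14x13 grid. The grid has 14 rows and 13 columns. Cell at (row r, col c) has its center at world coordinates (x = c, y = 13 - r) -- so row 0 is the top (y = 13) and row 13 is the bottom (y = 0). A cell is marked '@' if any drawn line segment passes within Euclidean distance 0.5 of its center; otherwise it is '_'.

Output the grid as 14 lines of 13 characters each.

Segment 0: (7,4) -> (7,8)
Segment 1: (7,8) -> (6,8)
Segment 2: (6,8) -> (6,5)
Segment 3: (6,5) -> (8,5)
Segment 4: (8,5) -> (2,5)
Segment 5: (2,5) -> (1,5)
Segment 6: (1,5) -> (7,5)
Segment 7: (7,5) -> (7,3)

Answer: _____________
_____________
_____________
_____________
_____________
______@@_____
______@@_____
______@@_____
_@@@@@@@@____
_______@_____
_______@_____
_____________
_____________
_____________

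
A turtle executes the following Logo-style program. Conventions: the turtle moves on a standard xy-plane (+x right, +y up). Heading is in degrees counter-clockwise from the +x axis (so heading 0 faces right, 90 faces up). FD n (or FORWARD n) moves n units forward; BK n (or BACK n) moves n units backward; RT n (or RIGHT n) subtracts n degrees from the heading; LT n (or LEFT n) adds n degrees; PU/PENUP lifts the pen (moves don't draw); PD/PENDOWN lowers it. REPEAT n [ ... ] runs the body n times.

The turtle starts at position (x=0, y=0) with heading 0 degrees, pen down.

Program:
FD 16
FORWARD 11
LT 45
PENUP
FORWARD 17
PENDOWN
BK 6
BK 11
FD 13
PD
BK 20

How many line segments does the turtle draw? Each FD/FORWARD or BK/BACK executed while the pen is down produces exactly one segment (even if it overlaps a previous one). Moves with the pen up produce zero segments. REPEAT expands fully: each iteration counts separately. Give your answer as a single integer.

Answer: 6

Derivation:
Executing turtle program step by step:
Start: pos=(0,0), heading=0, pen down
FD 16: (0,0) -> (16,0) [heading=0, draw]
FD 11: (16,0) -> (27,0) [heading=0, draw]
LT 45: heading 0 -> 45
PU: pen up
FD 17: (27,0) -> (39.021,12.021) [heading=45, move]
PD: pen down
BK 6: (39.021,12.021) -> (34.778,7.778) [heading=45, draw]
BK 11: (34.778,7.778) -> (27,0) [heading=45, draw]
FD 13: (27,0) -> (36.192,9.192) [heading=45, draw]
PD: pen down
BK 20: (36.192,9.192) -> (22.05,-4.95) [heading=45, draw]
Final: pos=(22.05,-4.95), heading=45, 6 segment(s) drawn
Segments drawn: 6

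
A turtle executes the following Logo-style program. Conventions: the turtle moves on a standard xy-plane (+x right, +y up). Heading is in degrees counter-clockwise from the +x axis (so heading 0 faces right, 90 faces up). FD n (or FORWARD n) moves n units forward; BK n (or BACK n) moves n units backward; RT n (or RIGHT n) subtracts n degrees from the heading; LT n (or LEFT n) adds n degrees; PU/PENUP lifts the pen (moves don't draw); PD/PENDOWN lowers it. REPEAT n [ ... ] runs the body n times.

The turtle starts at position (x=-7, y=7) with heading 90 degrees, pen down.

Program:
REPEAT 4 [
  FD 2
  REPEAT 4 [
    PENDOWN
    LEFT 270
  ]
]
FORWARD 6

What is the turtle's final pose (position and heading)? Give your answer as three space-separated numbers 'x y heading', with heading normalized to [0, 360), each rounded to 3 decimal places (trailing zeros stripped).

Executing turtle program step by step:
Start: pos=(-7,7), heading=90, pen down
REPEAT 4 [
  -- iteration 1/4 --
  FD 2: (-7,7) -> (-7,9) [heading=90, draw]
  REPEAT 4 [
    -- iteration 1/4 --
    PD: pen down
    LT 270: heading 90 -> 0
    -- iteration 2/4 --
    PD: pen down
    LT 270: heading 0 -> 270
    -- iteration 3/4 --
    PD: pen down
    LT 270: heading 270 -> 180
    -- iteration 4/4 --
    PD: pen down
    LT 270: heading 180 -> 90
  ]
  -- iteration 2/4 --
  FD 2: (-7,9) -> (-7,11) [heading=90, draw]
  REPEAT 4 [
    -- iteration 1/4 --
    PD: pen down
    LT 270: heading 90 -> 0
    -- iteration 2/4 --
    PD: pen down
    LT 270: heading 0 -> 270
    -- iteration 3/4 --
    PD: pen down
    LT 270: heading 270 -> 180
    -- iteration 4/4 --
    PD: pen down
    LT 270: heading 180 -> 90
  ]
  -- iteration 3/4 --
  FD 2: (-7,11) -> (-7,13) [heading=90, draw]
  REPEAT 4 [
    -- iteration 1/4 --
    PD: pen down
    LT 270: heading 90 -> 0
    -- iteration 2/4 --
    PD: pen down
    LT 270: heading 0 -> 270
    -- iteration 3/4 --
    PD: pen down
    LT 270: heading 270 -> 180
    -- iteration 4/4 --
    PD: pen down
    LT 270: heading 180 -> 90
  ]
  -- iteration 4/4 --
  FD 2: (-7,13) -> (-7,15) [heading=90, draw]
  REPEAT 4 [
    -- iteration 1/4 --
    PD: pen down
    LT 270: heading 90 -> 0
    -- iteration 2/4 --
    PD: pen down
    LT 270: heading 0 -> 270
    -- iteration 3/4 --
    PD: pen down
    LT 270: heading 270 -> 180
    -- iteration 4/4 --
    PD: pen down
    LT 270: heading 180 -> 90
  ]
]
FD 6: (-7,15) -> (-7,21) [heading=90, draw]
Final: pos=(-7,21), heading=90, 5 segment(s) drawn

Answer: -7 21 90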